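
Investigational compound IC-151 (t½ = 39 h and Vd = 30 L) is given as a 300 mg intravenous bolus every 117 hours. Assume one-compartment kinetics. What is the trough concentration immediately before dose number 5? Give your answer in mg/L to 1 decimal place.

f = (1/2)^(τ/t½) = (1/2)^(117/39) ≈ 0.1250.
C₀ = D/Vd = 300/30 ≈ 10.000 mg/L.
Before the 5th dose, 4 doses have been given. Superposition: Cmin = C₀·(f + f² + … + f^4).
≈ 10.000 × (0.1250 + 0.0156 + 0.0020 + 0.0002) ≈ 10.000 × 0.1428 ≈ 1.428 mg/L.

1.4 mg/L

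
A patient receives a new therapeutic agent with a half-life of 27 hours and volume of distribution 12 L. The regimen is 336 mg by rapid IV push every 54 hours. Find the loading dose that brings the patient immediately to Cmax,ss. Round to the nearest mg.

f = (1/2)^(54/27) ≈ 0.250000; accumulation ratio R = 1/(1−f) ≈ 1.33333.
Loading dose to hit Cmax,ss on first dose: D_load = D_maint·R ≈ 336 × 1.33333 ≈ 448.00 mg.

448 mg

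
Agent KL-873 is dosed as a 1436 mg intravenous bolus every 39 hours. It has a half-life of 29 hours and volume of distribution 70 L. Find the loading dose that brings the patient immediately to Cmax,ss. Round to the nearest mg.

2368 mg

f = (1/2)^(39/29) ≈ 0.393701; accumulation ratio R = 1/(1−f) ≈ 1.64935.
Loading dose to hit Cmax,ss on first dose: D_load = D_maint·R ≈ 1436 × 1.64935 ≈ 2368.47 mg.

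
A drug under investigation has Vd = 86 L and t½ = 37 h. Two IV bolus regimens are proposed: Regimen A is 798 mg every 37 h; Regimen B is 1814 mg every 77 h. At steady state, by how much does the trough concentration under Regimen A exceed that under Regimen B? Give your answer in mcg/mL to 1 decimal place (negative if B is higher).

2.8 mcg/mL

Regimen A: f = (1/2)^(37/37) ≈ 0.5000; Cmin,ss = (798/86)·f/(1−f) ≈ 9.279 mcg/mL.
Regimen B: f = (1/2)^(77/37) ≈ 0.2363; Cmin,ss = (1814/86)·f/(1−f) ≈ 6.526 mcg/mL.
Difference ≈ 9.279 − 6.526 ≈ 2.753 mcg/mL.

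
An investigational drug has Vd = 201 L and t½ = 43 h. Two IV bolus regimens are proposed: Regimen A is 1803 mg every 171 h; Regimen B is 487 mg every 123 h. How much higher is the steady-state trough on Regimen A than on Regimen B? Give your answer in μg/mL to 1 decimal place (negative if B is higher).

0.2 μg/mL

Regimen A: f = (1/2)^(171/43) ≈ 0.0635; Cmin,ss = (1803/201)·f/(1−f) ≈ 0.608 μg/mL.
Regimen B: f = (1/2)^(123/43) ≈ 0.1377; Cmin,ss = (487/201)·f/(1−f) ≈ 0.387 μg/mL.
Difference ≈ 0.608 − 0.387 ≈ 0.221 μg/mL.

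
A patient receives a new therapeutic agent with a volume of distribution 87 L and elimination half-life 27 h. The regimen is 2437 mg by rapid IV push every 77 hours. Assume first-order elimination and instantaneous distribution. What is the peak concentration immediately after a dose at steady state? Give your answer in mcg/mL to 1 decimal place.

τ/t½ = 77/27 ≈ 2.8519, so fraction remaining f = (1/2)^(77/27) ≈ 0.1385.
At steady state, accumulation factor R = 1/(1 − e^(−kτ)) ≈ 1.1608.
Each bolus raises the concentration by D/Vd = 2437/87 ≈ 28.011 mcg/mL.
Steady-state peak Cmax,ss = C₀·R ≈ 28.011 × 1.1608 ≈ 32.515 mcg/mL.

32.5 mcg/mL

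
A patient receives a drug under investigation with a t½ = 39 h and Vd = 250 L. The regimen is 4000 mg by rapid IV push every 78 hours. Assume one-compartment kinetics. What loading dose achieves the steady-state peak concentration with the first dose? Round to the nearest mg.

f = (1/2)^(78/39) ≈ 0.250000; accumulation ratio R = 1/(1−f) ≈ 1.33333.
Loading dose to hit Cmax,ss on first dose: D_load = D_maint·R ≈ 4000 × 1.33333 ≈ 5333.32 mg.

5333 mg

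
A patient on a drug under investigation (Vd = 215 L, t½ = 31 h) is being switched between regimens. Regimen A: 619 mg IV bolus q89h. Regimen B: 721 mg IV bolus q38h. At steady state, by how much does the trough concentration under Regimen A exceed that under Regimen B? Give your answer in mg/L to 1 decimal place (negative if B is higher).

Regimen A: f = (1/2)^(89/31) ≈ 0.1367; Cmin,ss = (619/215)·f/(1−f) ≈ 0.456 mg/L.
Regimen B: f = (1/2)^(38/31) ≈ 0.4276; Cmin,ss = (721/215)·f/(1−f) ≈ 2.505 mg/L.
Difference ≈ 0.456 − 2.505 ≈ -2.049 mg/L.

-2.0 mg/L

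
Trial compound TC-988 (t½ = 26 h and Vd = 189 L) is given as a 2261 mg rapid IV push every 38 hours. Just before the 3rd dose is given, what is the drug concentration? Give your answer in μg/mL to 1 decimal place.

f = (1/2)^(τ/t½) = (1/2)^(38/26) ≈ 0.3631.
C₀ = D/Vd = 2261/189 ≈ 11.963 μg/mL.
Before the 3rd dose, 2 doses have been given. Superposition: Cmin = C₀·(f + f²).
≈ 11.963 × (0.3631 + 0.1318) ≈ 11.963 × 0.4949 ≈ 5.920 μg/mL.

5.9 μg/mL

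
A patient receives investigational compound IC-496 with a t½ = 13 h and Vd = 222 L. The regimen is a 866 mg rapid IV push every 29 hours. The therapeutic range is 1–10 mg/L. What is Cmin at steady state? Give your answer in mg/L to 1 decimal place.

1.1 mg/L

τ/t½ = 29/13 ≈ 2.2308, so fraction remaining f = (1/2)^(29/13) ≈ 0.2130.
Each bolus raises the concentration by D/Vd = 866/222 ≈ 3.901 mg/L.
Steady-state trough Cmin,ss = C₀·f/(1−f) ≈ 3.901 × 0.2130/0.7870 ≈ 1.056 mg/L.
Trough 1.1 mg/L vs MEC 1 mg/L: adequate.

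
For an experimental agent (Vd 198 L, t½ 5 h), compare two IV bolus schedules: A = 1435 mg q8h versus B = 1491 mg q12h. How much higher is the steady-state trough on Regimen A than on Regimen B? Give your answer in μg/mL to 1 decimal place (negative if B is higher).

1.8 μg/mL

Regimen A: f = (1/2)^(8/5) ≈ 0.3299; Cmin,ss = (1435/198)·f/(1−f) ≈ 3.568 μg/mL.
Regimen B: f = (1/2)^(12/5) ≈ 0.1895; Cmin,ss = (1491/198)·f/(1−f) ≈ 1.761 μg/mL.
Difference ≈ 3.568 − 1.761 ≈ 1.807 μg/mL.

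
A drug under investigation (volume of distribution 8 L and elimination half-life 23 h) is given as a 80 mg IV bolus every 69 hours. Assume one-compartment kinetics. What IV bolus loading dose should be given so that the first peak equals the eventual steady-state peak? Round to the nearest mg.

f = (1/2)^(69/23) ≈ 0.125000; accumulation ratio R = 1/(1−f) ≈ 1.14286.
Loading dose to hit Cmax,ss on first dose: D_load = D_maint·R ≈ 80 × 1.14286 ≈ 91.43 mg.

91 mg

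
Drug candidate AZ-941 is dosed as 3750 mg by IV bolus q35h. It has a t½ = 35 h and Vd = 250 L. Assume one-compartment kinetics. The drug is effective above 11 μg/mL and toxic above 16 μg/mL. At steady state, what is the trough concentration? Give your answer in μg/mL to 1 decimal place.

15.0 μg/mL

τ = 35 h = 1 half-life, so f = (1/2)^1 = 0.5.
At steady state, R = 1/(1 − 0.5) = 2/1.
Single-dose peak C₀ = D/Vd = 3750/250 = 15 μg/mL.
Steady-state peak Cmax,ss = C₀·R = 15 × 2/1 ≈ 30.000 μg/mL.
Steady-state trough Cmin,ss = Cmax,ss·f ≈ 30.000 × 0.5 ≈ 15.000 μg/mL.
Trough 15.0 μg/mL vs MEC 11 μg/mL: adequate.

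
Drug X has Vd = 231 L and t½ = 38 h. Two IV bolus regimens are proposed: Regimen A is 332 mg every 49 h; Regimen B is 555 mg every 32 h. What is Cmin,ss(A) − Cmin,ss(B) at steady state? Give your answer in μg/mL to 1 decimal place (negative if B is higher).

-2.0 μg/mL

Regimen A: f = (1/2)^(49/38) ≈ 0.4091; Cmin,ss = (332/231)·f/(1−f) ≈ 0.995 μg/mL.
Regimen B: f = (1/2)^(32/38) ≈ 0.5578; Cmin,ss = (555/231)·f/(1−f) ≈ 3.031 μg/mL.
Difference ≈ 0.995 − 3.031 ≈ -2.036 μg/mL.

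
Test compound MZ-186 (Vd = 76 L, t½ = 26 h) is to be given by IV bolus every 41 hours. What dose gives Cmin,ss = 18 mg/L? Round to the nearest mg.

2713 mg

τ/t½ = 41/26 ≈ 1.5769, so f = (1/2)^(41/26) ≈ 0.335196.
Cmin,ss = (D/Vd)·f/(1−f), so D = Cmin,ss·Vd·(1−f)/f.
D = 18 × 76 × (1−f)/f ≈ 18 × 76 × 1.98333 ≈ 2713.20 mg.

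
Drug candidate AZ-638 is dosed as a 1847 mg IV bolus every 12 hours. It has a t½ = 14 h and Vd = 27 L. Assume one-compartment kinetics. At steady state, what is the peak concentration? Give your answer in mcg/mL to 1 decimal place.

τ/t½ = 12/14 ≈ 0.85714, so fraction remaining f = (1/2)^(12/14) ≈ 0.5520.
At steady state, accumulation factor R = 1/(1 − e^(−kτ)) ≈ 2.2321.
Each bolus raises the concentration by D/Vd = 1847/27 ≈ 68.407 mcg/mL.
Steady-state peak Cmax,ss = C₀·R ≈ 68.407 × 2.2321 ≈ 152.691 mcg/mL.

152.7 mcg/mL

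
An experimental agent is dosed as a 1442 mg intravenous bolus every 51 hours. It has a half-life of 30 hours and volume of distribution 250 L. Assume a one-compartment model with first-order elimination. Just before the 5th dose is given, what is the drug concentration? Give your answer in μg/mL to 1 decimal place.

2.5 μg/mL

f = (1/2)^(τ/t½) = (1/2)^(51/30) ≈ 0.3078.
C₀ = D/Vd = 1442/250 ≈ 5.768 μg/mL.
Before the 5th dose, 4 doses have been given. Superposition: Cmin = C₀·(f + f² + … + f^4).
≈ 5.768 × (0.3078 + 0.0947 + 0.0292 + 0.0090) ≈ 5.768 × 0.4407 ≈ 2.542 μg/mL.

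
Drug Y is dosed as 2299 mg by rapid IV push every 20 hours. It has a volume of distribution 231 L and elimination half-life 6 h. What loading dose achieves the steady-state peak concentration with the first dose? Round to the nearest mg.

2552 mg

f = (1/2)^(20/6) ≈ 0.099213; accumulation ratio R = 1/(1−f) ≈ 1.11014.
Loading dose to hit Cmax,ss on first dose: D_load = D_maint·R ≈ 2299 × 1.11014 ≈ 2552.21 mg.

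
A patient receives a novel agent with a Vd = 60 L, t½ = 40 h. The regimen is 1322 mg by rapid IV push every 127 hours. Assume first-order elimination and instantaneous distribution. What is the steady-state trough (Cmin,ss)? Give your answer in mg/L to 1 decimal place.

Over one 127-h interval, 127/40 ≈ 3.175 half-lives elapse, leaving f ≈ 0.1107 of each dose.
Single-dose peak C₀ = D/Vd = 1322/60 ≈ 22.033 mg/L.
Steady-state trough Cmin,ss = C₀·f/(1−f) ≈ 22.033 × 0.1107/0.8893 ≈ 2.743 mg/L.

2.7 mg/L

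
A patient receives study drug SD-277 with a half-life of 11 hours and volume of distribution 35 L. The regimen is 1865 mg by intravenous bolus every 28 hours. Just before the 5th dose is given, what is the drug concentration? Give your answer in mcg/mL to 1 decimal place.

f = (1/2)^(τ/t½) = (1/2)^(28/11) ≈ 0.1713.
C₀ = D/Vd = 1865/35 ≈ 53.286 mcg/mL.
Before the 5th dose, 4 doses have been given. Superposition: Cmin = C₀·(f + f² + … + f^4).
≈ 53.286 × (0.1713 + 0.0293 + 0.0050 + 0.0009) ≈ 53.286 × 0.2065 ≈ 11.004 mcg/mL.

11.0 mcg/mL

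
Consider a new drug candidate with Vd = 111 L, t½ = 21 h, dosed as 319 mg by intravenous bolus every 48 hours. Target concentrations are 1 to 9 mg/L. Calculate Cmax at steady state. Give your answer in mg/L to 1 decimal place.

3.6 mg/L

k = ln2/t½ = ln2/21 ≈ 0.033007 h⁻¹; fraction remaining f = e^(−kτ) = e^(−0.033007×48) ≈ 0.2051.
At steady state, accumulation factor R = 1/(1 − e^(−kτ)) ≈ 1.2580.
Each bolus raises the concentration by D/Vd = 319/111 ≈ 2.874 mg/L.
Steady-state peak Cmax,ss = C₀·R ≈ 2.874 × 1.2580 ≈ 3.615 mg/L.
Peak 3.6 mg/L vs MTC 9 mg/L: below toxic threshold.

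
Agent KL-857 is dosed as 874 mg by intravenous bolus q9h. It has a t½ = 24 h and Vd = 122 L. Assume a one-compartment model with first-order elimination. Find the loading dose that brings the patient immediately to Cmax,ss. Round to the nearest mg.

3818 mg

f = (1/2)^(9/24) ≈ 0.771105; accumulation ratio R = 1/(1−f) ≈ 4.36882.
Loading dose to hit Cmax,ss on first dose: D_load = D_maint·R ≈ 874 × 4.36882 ≈ 3818.35 mg.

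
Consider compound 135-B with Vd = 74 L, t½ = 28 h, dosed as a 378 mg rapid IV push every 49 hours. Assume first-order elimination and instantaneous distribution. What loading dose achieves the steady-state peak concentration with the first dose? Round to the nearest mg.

f = (1/2)^(49/28) ≈ 0.297302; accumulation ratio R = 1/(1−f) ≈ 1.42309.
Loading dose to hit Cmax,ss on first dose: D_load = D_maint·R ≈ 378 × 1.42309 ≈ 537.93 mg.

538 mg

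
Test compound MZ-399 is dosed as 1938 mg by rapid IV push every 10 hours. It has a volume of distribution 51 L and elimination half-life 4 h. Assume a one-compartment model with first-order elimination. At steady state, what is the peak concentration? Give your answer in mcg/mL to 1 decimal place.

Over one 10-h interval, 10/4 ≈ 2.5 half-lives elapse, leaving f ≈ 0.1768 of each dose.
Accumulation ratio R = 1/(1 − f) ≈ 1/0.8232 ≈ 1.2148.
Each bolus raises the concentration by D/Vd = 1938/51 ≈ 38.000 mcg/mL.
Steady-state peak Cmax,ss = C₀·R ≈ 38.000 × 1.2148 ≈ 46.162 mcg/mL.

46.2 mcg/mL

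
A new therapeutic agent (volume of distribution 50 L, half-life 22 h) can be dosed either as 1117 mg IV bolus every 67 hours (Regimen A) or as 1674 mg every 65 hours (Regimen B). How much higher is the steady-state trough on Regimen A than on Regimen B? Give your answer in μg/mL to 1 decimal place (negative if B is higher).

Regimen A: f = (1/2)^(67/22) ≈ 0.1211; Cmin,ss = (1117/50)·f/(1−f) ≈ 3.078 μg/mL.
Regimen B: f = (1/2)^(65/22) ≈ 0.1290; Cmin,ss = (1674/50)·f/(1−f) ≈ 4.959 μg/mL.
Difference ≈ 3.078 − 4.959 ≈ -1.881 μg/mL.

-1.9 μg/mL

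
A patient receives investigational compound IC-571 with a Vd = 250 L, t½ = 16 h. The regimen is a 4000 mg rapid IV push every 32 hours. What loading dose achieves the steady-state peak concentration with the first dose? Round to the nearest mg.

5333 mg

f = (1/2)^(32/16) ≈ 0.250000; accumulation ratio R = 1/(1−f) ≈ 1.33333.
Loading dose to hit Cmax,ss on first dose: D_load = D_maint·R ≈ 4000 × 1.33333 ≈ 5333.32 mg.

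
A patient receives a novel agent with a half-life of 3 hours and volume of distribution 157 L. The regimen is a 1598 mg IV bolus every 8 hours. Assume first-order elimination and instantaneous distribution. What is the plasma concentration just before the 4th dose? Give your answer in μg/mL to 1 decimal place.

1.9 μg/mL

f = (1/2)^(τ/t½) = (1/2)^(8/3) ≈ 0.1575.
C₀ = D/Vd = 1598/157 ≈ 10.178 μg/mL.
Before the 4th dose, 3 doses have been given. Superposition: Cmin = C₀·(f + f² + … + f^3).
≈ 10.178 × (0.1575 + 0.0248 + 0.0039) ≈ 10.178 × 0.1862 ≈ 1.895 μg/mL.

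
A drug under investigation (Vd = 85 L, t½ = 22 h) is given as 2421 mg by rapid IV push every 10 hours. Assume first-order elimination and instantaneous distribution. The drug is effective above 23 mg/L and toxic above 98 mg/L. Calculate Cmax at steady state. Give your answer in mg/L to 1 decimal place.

105.4 mg/L

Over one 10-h interval, 10/22 ≈ 0.45455 half-lives elapse, leaving f ≈ 0.7297 of each dose.
At steady state, accumulation factor R = 1/(1 − e^(−kτ)) ≈ 3.6996.
Each bolus raises the concentration by D/Vd = 2421/85 ≈ 28.482 mg/L.
Steady-state peak Cmax,ss = C₀·R ≈ 28.482 × 3.6996 ≈ 105.372 mg/L.
Peak 105.4 mg/L vs MTC 98 mg/L: exceeds toxic threshold.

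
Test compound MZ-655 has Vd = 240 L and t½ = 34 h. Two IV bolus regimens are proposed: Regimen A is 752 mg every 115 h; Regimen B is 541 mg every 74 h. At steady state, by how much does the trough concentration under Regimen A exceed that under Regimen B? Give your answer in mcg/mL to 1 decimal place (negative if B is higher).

Regimen A: f = (1/2)^(115/34) ≈ 0.0959; Cmin,ss = (752/240)·f/(1−f) ≈ 0.332 mcg/mL.
Regimen B: f = (1/2)^(74/34) ≈ 0.2212; Cmin,ss = (541/240)·f/(1−f) ≈ 0.640 mcg/mL.
Difference ≈ 0.332 − 0.640 ≈ -0.308 mcg/mL.

-0.3 mcg/mL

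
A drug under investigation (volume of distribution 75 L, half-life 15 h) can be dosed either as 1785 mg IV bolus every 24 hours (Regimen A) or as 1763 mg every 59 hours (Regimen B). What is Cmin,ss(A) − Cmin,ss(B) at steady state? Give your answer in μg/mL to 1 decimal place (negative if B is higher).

Regimen A: f = (1/2)^(24/15) ≈ 0.3299; Cmin,ss = (1785/75)·f/(1−f) ≈ 11.717 μg/mL.
Regimen B: f = (1/2)^(59/15) ≈ 0.0655; Cmin,ss = (1763/75)·f/(1−f) ≈ 1.648 μg/mL.
Difference ≈ 11.717 − 1.648 ≈ 10.069 μg/mL.

10.1 μg/mL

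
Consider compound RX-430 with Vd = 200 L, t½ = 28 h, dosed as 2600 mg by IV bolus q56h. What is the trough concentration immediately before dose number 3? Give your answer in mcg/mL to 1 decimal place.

f = (1/2)^(τ/t½) = (1/2)^(56/28) ≈ 0.2500.
C₀ = D/Vd = 2600/200 ≈ 13.000 mcg/mL.
Before the 3rd dose, 2 doses have been given. Superposition: Cmin = C₀·(f + f²).
≈ 13.000 × (0.2500 + 0.0625) ≈ 13.000 × 0.3125 ≈ 4.062 mcg/mL.

4.1 mcg/mL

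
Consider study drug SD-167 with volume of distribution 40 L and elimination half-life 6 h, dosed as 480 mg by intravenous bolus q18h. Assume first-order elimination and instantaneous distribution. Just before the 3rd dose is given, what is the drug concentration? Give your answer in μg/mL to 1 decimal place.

1.7 μg/mL

f = (1/2)^(τ/t½) = (1/2)^(18/6) ≈ 0.1250.
C₀ = D/Vd = 480/40 ≈ 12.000 μg/mL.
Before the 3rd dose, 2 doses have been given. Superposition: Cmin = C₀·(f + f²).
≈ 12.000 × (0.1250 + 0.0156) ≈ 12.000 × 0.1406 ≈ 1.687 μg/mL.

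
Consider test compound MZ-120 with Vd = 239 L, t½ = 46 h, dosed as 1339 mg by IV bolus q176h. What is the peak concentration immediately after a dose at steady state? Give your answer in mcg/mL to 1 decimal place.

6.0 mcg/mL

k = ln2/t½ = ln2/46 ≈ 0.015068 h⁻¹; fraction remaining f = e^(−kτ) = e^(−0.015068×176) ≈ 0.0705.
At steady state, accumulation factor R = 1/(1 − e^(−kτ)) ≈ 1.0758.
Each bolus raises the concentration by D/Vd = 1339/239 ≈ 5.603 mcg/mL.
Steady-state peak Cmax,ss = C₀·R ≈ 5.603 × 1.0758 ≈ 6.028 mcg/mL.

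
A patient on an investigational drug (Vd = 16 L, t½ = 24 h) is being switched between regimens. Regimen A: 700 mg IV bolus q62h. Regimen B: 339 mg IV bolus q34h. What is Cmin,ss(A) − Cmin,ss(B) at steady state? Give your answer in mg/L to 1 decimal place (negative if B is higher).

-3.9 mg/L

Regimen A: f = (1/2)^(62/24) ≈ 0.1669; Cmin,ss = (700/16)·f/(1−f) ≈ 8.765 mg/L.
Regimen B: f = (1/2)^(34/24) ≈ 0.3746; Cmin,ss = (339/16)·f/(1−f) ≈ 12.691 mg/L.
Difference ≈ 8.765 − 12.691 ≈ -3.926 mg/L.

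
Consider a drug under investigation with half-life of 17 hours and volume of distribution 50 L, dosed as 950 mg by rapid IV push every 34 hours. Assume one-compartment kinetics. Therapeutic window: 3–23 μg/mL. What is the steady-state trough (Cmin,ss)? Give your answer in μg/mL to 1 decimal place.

The dosing interval is 2 half-lives, so f = 2^(−2) = 0.25.
At steady state, R = 1/(1 − 0.25) = 4/3.
Single-dose peak C₀ = D/Vd = 950/50 = 19 μg/mL.
Steady-state peak Cmax,ss = C₀·R = 19 × 4/3 ≈ 25.333 μg/mL.
Steady-state trough Cmin,ss = Cmax,ss·f ≈ 25.333 × 0.25 ≈ 6.333 μg/mL.
Trough 6.3 μg/mL vs MEC 3 μg/mL: adequate.

6.3 μg/mL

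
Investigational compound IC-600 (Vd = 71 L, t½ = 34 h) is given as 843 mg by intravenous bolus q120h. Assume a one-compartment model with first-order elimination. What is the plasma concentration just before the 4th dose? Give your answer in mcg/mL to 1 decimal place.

f = (1/2)^(τ/t½) = (1/2)^(120/34) ≈ 0.0866.
C₀ = D/Vd = 843/71 ≈ 11.873 mcg/mL.
Before the 4th dose, 3 doses have been given. Superposition: Cmin = C₀·(f + f² + … + f^3).
≈ 11.873 × (0.0866 + 0.0075 + 0.0006) ≈ 11.873 × 0.0947 ≈ 1.124 mcg/mL.

1.1 mcg/mL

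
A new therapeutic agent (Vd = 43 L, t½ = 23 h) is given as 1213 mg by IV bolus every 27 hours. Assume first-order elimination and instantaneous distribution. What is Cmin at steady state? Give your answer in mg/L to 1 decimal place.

22.5 mg/L

τ/t½ = 27/23 ≈ 1.1739, so fraction remaining f = (1/2)^(27/23) ≈ 0.4432.
Single-dose peak C₀ = D/Vd = 1213/43 ≈ 28.209 mg/L.
Steady-state trough Cmin,ss = C₀·f/(1−f) ≈ 28.209 × 0.4432/0.5568 ≈ 22.454 mg/L.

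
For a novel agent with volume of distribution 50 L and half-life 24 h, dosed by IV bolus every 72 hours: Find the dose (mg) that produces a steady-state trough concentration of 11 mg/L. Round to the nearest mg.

τ/t½ = 72/24 ≈ 3, so f = (1/2)^(72/24) ≈ 0.125000.
Cmin,ss = (D/Vd)·f/(1−f), so D = Cmin,ss·Vd·(1−f)/f.
D = 11 × 50 × (1−f)/f ≈ 11 × 50 × 7.00000 ≈ 3850.00 mg.

3850 mg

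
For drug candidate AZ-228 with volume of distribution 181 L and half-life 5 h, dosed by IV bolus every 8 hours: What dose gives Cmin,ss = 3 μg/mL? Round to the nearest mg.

1103 mg

τ/t½ = 8/5 ≈ 1.6, so f = (1/2)^(8/5) ≈ 0.329877.
Cmin,ss = (D/Vd)·f/(1−f), so D = Cmin,ss·Vd·(1−f)/f.
D = 3 × 181 × (1−f)/f ≈ 3 × 181 × 2.03143 ≈ 1103.07 mg.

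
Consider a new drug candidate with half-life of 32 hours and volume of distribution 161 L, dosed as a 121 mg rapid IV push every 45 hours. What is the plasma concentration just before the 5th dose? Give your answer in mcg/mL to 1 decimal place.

f = (1/2)^(τ/t½) = (1/2)^(45/32) ≈ 0.3773.
C₀ = D/Vd = 121/161 ≈ 0.752 mcg/mL.
Before the 5th dose, 4 doses have been given. Superposition: Cmin = C₀·(f + f² + … + f^4).
≈ 0.752 × (0.3773 + 0.1424 + 0.0537 + 0.0203) ≈ 0.752 × 0.5937 ≈ 0.446 mcg/mL.

0.4 mcg/mL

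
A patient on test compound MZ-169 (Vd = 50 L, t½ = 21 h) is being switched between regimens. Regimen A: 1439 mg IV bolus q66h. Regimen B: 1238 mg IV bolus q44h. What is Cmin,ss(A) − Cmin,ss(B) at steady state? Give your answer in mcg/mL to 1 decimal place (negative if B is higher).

-3.9 mcg/mL

Regimen A: f = (1/2)^(66/21) ≈ 0.1132; Cmin,ss = (1439/50)·f/(1−f) ≈ 3.674 mcg/mL.
Regimen B: f = (1/2)^(44/21) ≈ 0.2340; Cmin,ss = (1238/50)·f/(1−f) ≈ 7.564 mcg/mL.
Difference ≈ 3.674 − 7.564 ≈ -3.890 mcg/mL.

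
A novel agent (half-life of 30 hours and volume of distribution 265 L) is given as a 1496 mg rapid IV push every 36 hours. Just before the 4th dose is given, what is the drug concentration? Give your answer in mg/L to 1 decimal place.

f = (1/2)^(τ/t½) = (1/2)^(36/30) ≈ 0.4353.
C₀ = D/Vd = 1496/265 ≈ 5.645 mg/L.
Before the 4th dose, 3 doses have been given. Superposition: Cmin = C₀·(f + f² + … + f^3).
≈ 5.645 × (0.4353 + 0.1895 + 0.0825) ≈ 5.645 × 0.7073 ≈ 3.993 mg/L.

4.0 mg/L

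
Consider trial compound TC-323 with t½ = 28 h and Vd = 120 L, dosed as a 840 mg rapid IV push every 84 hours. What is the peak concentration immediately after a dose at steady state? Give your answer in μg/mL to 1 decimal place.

τ = 84 h = 3 half-lives, so f = (1/2)^3 = 0.125.
Accumulation ratio R = 1/(1 − f) = 1/0.875 = 8/7.
Single-dose peak C₀ = D/Vd = 840/120 = 7 μg/mL.
Steady-state peak Cmax,ss = C₀·R = 7 × 8/7 ≈ 8.000 μg/mL.

8.0 μg/mL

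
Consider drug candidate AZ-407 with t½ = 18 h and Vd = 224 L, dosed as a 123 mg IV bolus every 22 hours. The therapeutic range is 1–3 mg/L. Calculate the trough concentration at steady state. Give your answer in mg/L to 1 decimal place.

0.4 mg/L

τ/t½ = 22/18 ≈ 1.2222, so fraction remaining f = (1/2)^(22/18) ≈ 0.4286.
At steady state, accumulation factor R = 1/(1 − e^(−kτ)) ≈ 1.7501.
Single-dose peak C₀ = D/Vd = 123/224 ≈ 0.549 mg/L.
Steady-state peak Cmax,ss = C₀·R ≈ 0.549 × 1.7501 ≈ 0.961 mg/L.
One interval later, Cmin,ss = Cmax,ss·e^(−kτ) ≈ 0.961 × 0.4286 ≈ 0.412 mg/L.
Trough 0.4 mg/L vs MEC 1 mg/L: subtherapeutic.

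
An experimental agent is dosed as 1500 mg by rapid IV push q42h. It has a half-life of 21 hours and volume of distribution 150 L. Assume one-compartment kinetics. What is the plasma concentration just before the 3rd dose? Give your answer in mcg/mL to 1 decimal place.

3.1 mcg/mL

f = (1/2)^(τ/t½) = (1/2)^(42/21) ≈ 0.2500.
C₀ = D/Vd = 1500/150 ≈ 10.000 mcg/mL.
Before the 3rd dose, 2 doses have been given. Superposition: Cmin = C₀·(f + f²).
≈ 10.000 × (0.2500 + 0.0625) ≈ 10.000 × 0.3125 ≈ 3.125 mcg/mL.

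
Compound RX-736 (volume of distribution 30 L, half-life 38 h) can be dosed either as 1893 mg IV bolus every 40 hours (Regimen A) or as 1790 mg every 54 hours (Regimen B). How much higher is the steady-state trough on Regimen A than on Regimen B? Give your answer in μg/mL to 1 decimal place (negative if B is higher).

Regimen A: f = (1/2)^(40/38) ≈ 0.4821; Cmin,ss = (1893/30)·f/(1−f) ≈ 58.738 μg/mL.
Regimen B: f = (1/2)^(54/38) ≈ 0.3734; Cmin,ss = (1790/30)·f/(1−f) ≈ 35.556 μg/mL.
Difference ≈ 58.738 − 35.556 ≈ 23.182 μg/mL.

23.2 μg/mL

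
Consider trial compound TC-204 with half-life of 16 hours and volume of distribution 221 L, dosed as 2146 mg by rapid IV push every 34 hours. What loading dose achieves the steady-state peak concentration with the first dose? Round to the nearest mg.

f = (1/2)^(34/16) ≈ 0.229251; accumulation ratio R = 1/(1−f) ≈ 1.29744.
Loading dose to hit Cmax,ss on first dose: D_load = D_maint·R ≈ 2146 × 1.29744 ≈ 2784.31 mg.

2784 mg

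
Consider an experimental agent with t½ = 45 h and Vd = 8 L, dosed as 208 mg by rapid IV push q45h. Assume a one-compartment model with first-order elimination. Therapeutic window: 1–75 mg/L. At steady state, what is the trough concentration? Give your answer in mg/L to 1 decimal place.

26.0 mg/L

τ = 45 h = 1 half-life, so f = (1/2)^1 = 0.5.
At steady state, R = 1/(1 − 0.5) = 2/1.
Single-dose peak C₀ = D/Vd = 208/8 = 26 mg/L.
Steady-state peak Cmax,ss = C₀·R = 26 × 2/1 ≈ 52.000 mg/L.
Steady-state trough Cmin,ss = Cmax,ss·f ≈ 52.000 × 0.5 ≈ 26.000 mg/L.
Trough 26.0 mg/L vs MEC 1 mg/L: adequate.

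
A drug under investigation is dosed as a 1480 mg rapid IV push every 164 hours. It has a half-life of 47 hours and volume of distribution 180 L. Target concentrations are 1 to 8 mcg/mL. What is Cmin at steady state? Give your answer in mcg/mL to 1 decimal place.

τ/t½ = 164/47 ≈ 3.4894, so fraction remaining f = (1/2)^(164/47) ≈ 0.0890.
At steady state, accumulation factor R = 1/(1 − e^(−kτ)) ≈ 1.0977.
Each bolus raises the concentration by D/Vd = 1480/180 ≈ 8.222 mcg/mL.
Cmax,ss = C₀/(1 − f) ≈ 8.222/0.9110 ≈ 9.025 mcg/mL.
One interval later, Cmin,ss = Cmax,ss·e^(−kτ) ≈ 9.025 × 0.0890 ≈ 0.803 mcg/mL.
Trough 0.8 mcg/mL vs MEC 1 mcg/mL: subtherapeutic.

0.8 mcg/mL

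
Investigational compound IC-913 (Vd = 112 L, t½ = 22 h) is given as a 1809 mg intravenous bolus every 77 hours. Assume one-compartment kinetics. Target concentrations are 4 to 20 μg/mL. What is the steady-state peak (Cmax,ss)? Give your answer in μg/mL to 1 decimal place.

17.7 μg/mL

k = ln2/t½ = ln2/22 ≈ 0.031507 h⁻¹; fraction remaining f = e^(−kτ) = e^(−0.031507×77) ≈ 0.0884.
At steady state, accumulation factor R = 1/(1 − e^(−kτ)) ≈ 1.0970.
Each bolus raises the concentration by D/Vd = 1809/112 ≈ 16.152 μg/mL.
Cmax,ss = C₀/(1 − f) ≈ 16.152/0.9116 ≈ 17.718 μg/mL.
Peak 17.7 μg/mL vs MTC 20 μg/mL: below toxic threshold.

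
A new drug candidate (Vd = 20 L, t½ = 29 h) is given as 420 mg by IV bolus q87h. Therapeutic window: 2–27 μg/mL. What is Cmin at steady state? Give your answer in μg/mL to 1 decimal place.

3.0 μg/mL

The dosing interval is 3 half-lives, so f = 2^(−3) = 0.125.
At steady state, R = 1/(1 − 0.125) = 8/7.
Single-dose peak C₀ = D/Vd = 420/20 = 21 μg/mL.
Steady-state peak Cmax,ss = C₀·R = 21 × 8/7 ≈ 24.000 μg/mL.
Steady-state trough Cmin,ss = Cmax,ss·f ≈ 24.000 × 0.125 ≈ 3.000 μg/mL.
Trough 3.0 μg/mL vs MEC 2 μg/mL: adequate.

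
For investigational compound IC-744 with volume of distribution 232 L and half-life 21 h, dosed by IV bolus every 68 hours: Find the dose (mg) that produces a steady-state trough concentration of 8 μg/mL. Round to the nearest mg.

15656 mg

τ/t½ = 68/21 ≈ 3.2381, so f = (1/2)^(68/21) ≈ 0.105983.
Cmin,ss = (D/Vd)·f/(1−f), so D = Cmin,ss·Vd·(1−f)/f.
D = 8 × 232 × (1−f)/f ≈ 8 × 232 × 8.43548 ≈ 15656.25 mg.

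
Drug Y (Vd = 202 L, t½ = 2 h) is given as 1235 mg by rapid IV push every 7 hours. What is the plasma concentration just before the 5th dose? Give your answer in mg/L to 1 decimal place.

f = (1/2)^(τ/t½) = (1/2)^(7/2) ≈ 0.0884.
C₀ = D/Vd = 1235/202 ≈ 6.114 mg/L.
Before the 5th dose, 4 doses have been given. Superposition: Cmin = C₀·(f + f² + … + f^4).
≈ 6.114 × (0.0884 + 0.0078 + 0.0007 + 0.0001) ≈ 6.114 × 0.0970 ≈ 0.593 mg/L.

0.6 mg/L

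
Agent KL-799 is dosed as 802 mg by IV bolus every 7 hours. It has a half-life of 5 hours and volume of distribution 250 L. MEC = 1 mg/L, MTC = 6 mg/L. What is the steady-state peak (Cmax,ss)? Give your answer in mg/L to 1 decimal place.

τ/t½ = 7/5 ≈ 1.4, so fraction remaining f = (1/2)^(7/5) ≈ 0.3789.
At steady state, accumulation factor R = 1/(1 − e^(−kτ)) ≈ 1.6100.
Each bolus raises the concentration by D/Vd = 802/250 ≈ 3.208 mg/L.
Steady-state peak Cmax,ss = C₀·R ≈ 3.208 × 1.6100 ≈ 5.165 mg/L.
Peak 5.2 mg/L vs MTC 6 mg/L: below toxic threshold.

5.2 mg/L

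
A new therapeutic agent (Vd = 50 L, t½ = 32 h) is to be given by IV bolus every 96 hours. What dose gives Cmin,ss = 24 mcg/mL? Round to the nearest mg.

8400 mg

τ/t½ = 96/32 ≈ 3, so f = (1/2)^(96/32) ≈ 0.125000.
Cmin,ss = (D/Vd)·f/(1−f), so D = Cmin,ss·Vd·(1−f)/f.
D = 24 × 50 × (1−f)/f ≈ 24 × 50 × 7.00000 ≈ 8400.00 mg.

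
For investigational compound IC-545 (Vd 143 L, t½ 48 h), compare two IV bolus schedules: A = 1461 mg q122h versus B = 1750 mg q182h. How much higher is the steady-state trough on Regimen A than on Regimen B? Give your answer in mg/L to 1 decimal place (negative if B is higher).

Regimen A: f = (1/2)^(122/48) ≈ 0.1717; Cmin,ss = (1461/143)·f/(1−f) ≈ 2.118 mg/L.
Regimen B: f = (1/2)^(182/48) ≈ 0.0722; Cmin,ss = (1750/143)·f/(1−f) ≈ 0.952 mg/L.
Difference ≈ 2.118 − 0.952 ≈ 1.166 mg/L.

1.2 mg/L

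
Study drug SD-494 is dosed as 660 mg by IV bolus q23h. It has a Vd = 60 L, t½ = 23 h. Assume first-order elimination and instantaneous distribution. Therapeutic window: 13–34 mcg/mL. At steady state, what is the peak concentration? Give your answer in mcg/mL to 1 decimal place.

22.0 mcg/mL

The dosing interval is 1 half-life, so f = 2^(−1) = 0.5.
At steady state, R = 1/(1 − 0.5) = 2/1.
Single-dose peak C₀ = D/Vd = 660/60 = 11 mcg/mL.
Steady-state peak Cmax,ss = C₀·R = 11 × 2/1 ≈ 22.000 mcg/mL.
Peak 22.0 mcg/mL vs MTC 34 mcg/mL: below toxic threshold.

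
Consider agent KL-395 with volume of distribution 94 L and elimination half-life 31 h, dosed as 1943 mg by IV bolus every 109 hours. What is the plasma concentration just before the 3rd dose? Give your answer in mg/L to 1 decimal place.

f = (1/2)^(τ/t½) = (1/2)^(109/31) ≈ 0.0874.
C₀ = D/Vd = 1943/94 ≈ 20.670 mg/L.
Before the 3rd dose, 2 doses have been given. Superposition: Cmin = C₀·(f + f²).
≈ 20.670 × (0.0874 + 0.0076) ≈ 20.670 × 0.0950 ≈ 1.964 mg/L.

2.0 mg/L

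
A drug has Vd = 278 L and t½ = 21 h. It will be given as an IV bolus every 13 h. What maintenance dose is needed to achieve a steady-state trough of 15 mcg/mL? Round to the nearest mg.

2235 mg

τ/t½ = 13/21 ≈ 0.61905, so f = (1/2)^(13/21) ≈ 0.651101.
Cmin,ss = (D/Vd)·f/(1−f), so D = Cmin,ss·Vd·(1−f)/f.
D = 15 × 278 × (1−f)/f ≈ 15 × 278 × 0.53586 ≈ 2234.54 mg.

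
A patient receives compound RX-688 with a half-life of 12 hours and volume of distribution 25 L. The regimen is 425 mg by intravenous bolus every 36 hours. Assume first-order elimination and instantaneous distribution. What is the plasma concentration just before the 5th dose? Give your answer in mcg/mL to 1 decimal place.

f = (1/2)^(τ/t½) = (1/2)^(36/12) ≈ 0.1250.
C₀ = D/Vd = 425/25 ≈ 17.000 mcg/mL.
Before the 5th dose, 4 doses have been given. Superposition: Cmin = C₀·(f + f² + … + f^4).
≈ 17.000 × (0.1250 + 0.0156 + 0.0020 + 0.0002) ≈ 17.000 × 0.1428 ≈ 2.428 mcg/mL.

2.4 mcg/mL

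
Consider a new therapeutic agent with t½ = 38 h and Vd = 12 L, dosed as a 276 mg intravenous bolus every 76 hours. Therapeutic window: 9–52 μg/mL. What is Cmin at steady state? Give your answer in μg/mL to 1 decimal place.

The dosing interval is 2 half-lives, so f = 2^(−2) = 0.25.
Accumulation ratio R = 1/(1 − f) = 1/0.75 = 4/3.
Single-dose peak C₀ = D/Vd = 276/12 = 23 μg/mL.
Steady-state peak Cmax,ss = C₀·R = 23 × 4/3 ≈ 30.667 μg/mL.
Steady-state trough Cmin,ss = Cmax,ss·f ≈ 30.667 × 0.25 ≈ 7.667 μg/mL.
Trough 7.7 μg/mL vs MEC 9 μg/mL: subtherapeutic.

7.7 μg/mL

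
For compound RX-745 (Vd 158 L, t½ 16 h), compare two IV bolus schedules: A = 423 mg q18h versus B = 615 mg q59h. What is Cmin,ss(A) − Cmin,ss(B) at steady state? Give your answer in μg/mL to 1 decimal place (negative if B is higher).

1.9 μg/mL

Regimen A: f = (1/2)^(18/16) ≈ 0.4585; Cmin,ss = (423/158)·f/(1−f) ≈ 2.267 μg/mL.
Regimen B: f = (1/2)^(59/16) ≈ 0.0776; Cmin,ss = (615/158)·f/(1−f) ≈ 0.327 μg/mL.
Difference ≈ 2.267 − 0.327 ≈ 1.940 μg/mL.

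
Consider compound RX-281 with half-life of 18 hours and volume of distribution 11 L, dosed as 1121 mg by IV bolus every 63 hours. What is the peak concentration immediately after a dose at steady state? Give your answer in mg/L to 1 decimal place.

111.8 mg/L

τ/t½ = 63/18 ≈ 3.5, so fraction remaining f = (1/2)^(63/18) ≈ 0.0884.
Accumulation ratio R = 1/(1 − f) ≈ 1/0.9116 ≈ 1.0970.
Each bolus raises the concentration by D/Vd = 1121/11 ≈ 101.909 mg/L.
Cmax,ss = C₀/(1 − f) ≈ 101.909/0.9116 ≈ 111.791 mg/L.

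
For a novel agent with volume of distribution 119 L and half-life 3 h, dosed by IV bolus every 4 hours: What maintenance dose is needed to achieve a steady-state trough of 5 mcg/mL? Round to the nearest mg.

τ/t½ = 4/3 ≈ 1.3333, so f = (1/2)^(4/3) ≈ 0.396850.
Cmin,ss = (D/Vd)·f/(1−f), so D = Cmin,ss·Vd·(1−f)/f.
D = 5 × 119 × (1−f)/f ≈ 5 × 119 × 1.51984 ≈ 904.30 mg.

904 mg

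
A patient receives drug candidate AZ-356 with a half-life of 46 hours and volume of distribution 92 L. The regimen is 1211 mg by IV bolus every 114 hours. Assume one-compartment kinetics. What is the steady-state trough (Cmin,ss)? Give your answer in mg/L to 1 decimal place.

τ/t½ = 114/46 ≈ 2.4783, so fraction remaining f = (1/2)^(114/46) ≈ 0.1795.
At steady state, accumulation factor R = 1/(1 − e^(−kτ)) ≈ 1.2188.
Each bolus raises the concentration by D/Vd = 1211/92 ≈ 13.163 mg/L.
Cmax,ss = C₀/(1 − f) ≈ 13.163/0.8205 ≈ 16.043 mg/L.
Steady-state trough Cmin,ss = Cmax,ss·f ≈ 16.043 × 0.1795 ≈ 2.880 mg/L.

2.9 mg/L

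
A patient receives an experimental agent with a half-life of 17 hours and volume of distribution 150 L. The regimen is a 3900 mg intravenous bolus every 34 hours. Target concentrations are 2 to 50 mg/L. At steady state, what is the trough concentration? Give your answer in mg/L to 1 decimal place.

τ = 34 h = 2 half-lives, so f = (1/2)^2 = 0.25.
At steady state, R = 1/(1 − 0.25) = 4/3.
Single-dose peak C₀ = D/Vd = 3900/150 = 26 mg/L.
Steady-state peak Cmax,ss = C₀·R = 26 × 4/3 ≈ 34.667 mg/L.
Steady-state trough Cmin,ss = Cmax,ss·f ≈ 34.667 × 0.25 ≈ 8.667 mg/L.
Trough 8.7 mg/L vs MEC 2 mg/L: adequate.

8.7 mg/L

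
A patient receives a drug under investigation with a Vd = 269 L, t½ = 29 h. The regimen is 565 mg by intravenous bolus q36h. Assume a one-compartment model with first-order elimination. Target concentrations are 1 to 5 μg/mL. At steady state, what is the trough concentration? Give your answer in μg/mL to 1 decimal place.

1.5 μg/mL

k = ln2/t½ = ln2/29 ≈ 0.023902 h⁻¹; fraction remaining f = e^(−kτ) = e^(−0.023902×36) ≈ 0.4230.
Single-dose peak C₀ = D/Vd = 565/269 ≈ 2.100 μg/mL.
Steady-state trough Cmin,ss = C₀·f/(1−f) ≈ 2.100 × 0.4230/0.5770 ≈ 1.540 μg/mL.
Trough 1.5 μg/mL vs MEC 1 μg/mL: adequate.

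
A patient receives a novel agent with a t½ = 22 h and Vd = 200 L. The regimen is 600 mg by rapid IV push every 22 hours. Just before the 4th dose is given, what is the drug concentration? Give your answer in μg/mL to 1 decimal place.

f = (1/2)^(τ/t½) = (1/2)^(22/22) ≈ 0.5000.
C₀ = D/Vd = 600/200 ≈ 3.000 μg/mL.
Before the 4th dose, 3 doses have been given. Superposition: Cmin = C₀·(f + f² + … + f^3).
≈ 3.000 × (0.5000 + 0.2500 + 0.1250) ≈ 3.000 × 0.8750 ≈ 2.625 μg/mL.

2.6 μg/mL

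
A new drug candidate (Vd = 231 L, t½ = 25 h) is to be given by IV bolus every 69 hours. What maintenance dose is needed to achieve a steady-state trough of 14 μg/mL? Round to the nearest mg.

τ/t½ = 69/25 ≈ 2.76, so f = (1/2)^(69/25) ≈ 0.147624.
Cmin,ss = (D/Vd)·f/(1−f), so D = Cmin,ss·Vd·(1−f)/f.
D = 14 × 231 × (1−f)/f ≈ 14 × 231 × 5.77397 ≈ 18673.02 mg.

18673 mg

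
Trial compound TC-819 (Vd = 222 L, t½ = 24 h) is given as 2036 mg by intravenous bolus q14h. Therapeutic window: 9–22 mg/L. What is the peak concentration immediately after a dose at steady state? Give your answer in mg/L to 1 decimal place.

Over one 14-h interval, 14/24 ≈ 0.58333 half-lives elapse, leaving f ≈ 0.6674 of each dose.
At steady state, accumulation factor R = 1/(1 − e^(−kτ)) ≈ 3.0066.
Each bolus raises the concentration by D/Vd = 2036/222 ≈ 9.171 mg/L.
Steady-state peak Cmax,ss = C₀·R ≈ 9.171 × 3.0066 ≈ 27.574 mg/L.
Peak 27.6 mg/L vs MTC 22 mg/L: exceeds toxic threshold.

27.6 mg/L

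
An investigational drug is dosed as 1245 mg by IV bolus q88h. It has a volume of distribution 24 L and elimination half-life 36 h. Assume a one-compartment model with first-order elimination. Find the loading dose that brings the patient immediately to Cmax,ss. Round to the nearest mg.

f = (1/2)^(88/36) ≈ 0.183717; accumulation ratio R = 1/(1−f) ≈ 1.22507.
Loading dose to hit Cmax,ss on first dose: D_load = D_maint·R ≈ 1245 × 1.22507 ≈ 1525.21 mg.

1525 mg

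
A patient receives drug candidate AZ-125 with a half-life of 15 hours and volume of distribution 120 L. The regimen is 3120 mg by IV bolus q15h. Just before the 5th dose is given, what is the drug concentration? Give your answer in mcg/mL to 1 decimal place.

24.4 mcg/mL

f = (1/2)^(τ/t½) = (1/2)^(15/15) ≈ 0.5000.
C₀ = D/Vd = 3120/120 ≈ 26.000 mcg/mL.
Before the 5th dose, 4 doses have been given. Superposition: Cmin = C₀·(f + f² + … + f^4).
≈ 26.000 × (0.5000 + 0.2500 + 0.1250 + 0.0625) ≈ 26.000 × 0.9375 ≈ 24.375 mcg/mL.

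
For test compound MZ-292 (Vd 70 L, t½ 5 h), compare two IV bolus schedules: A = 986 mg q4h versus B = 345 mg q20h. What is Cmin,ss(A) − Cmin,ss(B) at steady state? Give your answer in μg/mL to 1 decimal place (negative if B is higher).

18.7 μg/mL

Regimen A: f = (1/2)^(4/5) ≈ 0.5743; Cmin,ss = (986/70)·f/(1−f) ≈ 19.003 μg/mL.
Regimen B: f = (1/2)^(20/5) ≈ 0.0625; Cmin,ss = (345/70)·f/(1−f) ≈ 0.329 μg/mL.
Difference ≈ 19.003 − 0.329 ≈ 18.674 μg/mL.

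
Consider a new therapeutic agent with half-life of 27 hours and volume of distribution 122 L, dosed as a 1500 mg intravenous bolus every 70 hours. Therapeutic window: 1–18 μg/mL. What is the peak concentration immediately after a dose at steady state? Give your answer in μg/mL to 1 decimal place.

k = ln2/t½ = ln2/27 ≈ 0.025672 h⁻¹; fraction remaining f = e^(−kτ) = e^(−0.025672×70) ≈ 0.1658.
At steady state, accumulation factor R = 1/(1 − e^(−kτ)) ≈ 1.1988.
Single-dose peak C₀ = D/Vd = 1500/122 ≈ 12.295 μg/mL.
Steady-state peak Cmax,ss = C₀·R ≈ 12.295 × 1.1988 ≈ 14.739 μg/mL.
Peak 14.7 μg/mL vs MTC 18 μg/mL: below toxic threshold.

14.7 μg/mL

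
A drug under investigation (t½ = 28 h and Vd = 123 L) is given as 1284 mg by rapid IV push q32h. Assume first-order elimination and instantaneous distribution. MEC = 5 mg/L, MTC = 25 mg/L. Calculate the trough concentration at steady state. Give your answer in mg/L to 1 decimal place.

8.6 mg/L

Over one 32-h interval, 32/28 ≈ 1.1429 half-lives elapse, leaving f ≈ 0.4529 of each dose.
Accumulation ratio R = 1/(1 − f) ≈ 1/0.5471 ≈ 1.8278.
Each bolus raises the concentration by D/Vd = 1284/123 ≈ 10.439 mg/L.
Steady-state peak Cmax,ss = C₀·R ≈ 10.439 × 1.8278 ≈ 19.080 mg/L.
One interval later, Cmin,ss = Cmax,ss·e^(−kτ) ≈ 19.080 × 0.4529 ≈ 8.641 mg/L.
Trough 8.6 mg/L vs MEC 5 mg/L: adequate.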